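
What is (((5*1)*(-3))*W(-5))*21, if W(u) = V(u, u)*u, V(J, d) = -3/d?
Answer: 945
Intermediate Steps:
W(u) = -3 (W(u) = (-3/u)*u = -3)
(((5*1)*(-3))*W(-5))*21 = (((5*1)*(-3))*(-3))*21 = ((5*(-3))*(-3))*21 = -15*(-3)*21 = 45*21 = 945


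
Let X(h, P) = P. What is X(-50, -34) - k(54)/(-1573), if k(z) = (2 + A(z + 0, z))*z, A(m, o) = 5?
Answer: -53104/1573 ≈ -33.760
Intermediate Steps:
k(z) = 7*z (k(z) = (2 + 5)*z = 7*z)
X(-50, -34) - k(54)/(-1573) = -34 - 7*54/(-1573) = -34 - 378*(-1)/1573 = -34 - 1*(-378/1573) = -34 + 378/1573 = -53104/1573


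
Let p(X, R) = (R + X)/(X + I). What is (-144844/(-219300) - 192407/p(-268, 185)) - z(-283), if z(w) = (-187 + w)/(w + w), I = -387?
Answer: -1955362547704321/1287784425 ≈ -1.5184e+6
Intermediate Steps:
p(X, R) = (R + X)/(-387 + X) (p(X, R) = (R + X)/(X - 387) = (R + X)/(-387 + X))
z(w) = (-187 + w)/(2*w) (z(w) = (-187 + w)/((2*w)) = (-187 + w)*(1/(2*w)) = (-187 + w)/(2*w))
(-144844/(-219300) - 192407/p(-268, 185)) - z(-283) = (-144844/(-219300) - 192407*(-387 - 268)/(185 - 268)) - (-187 - 283)/(2*(-283)) = (-144844*(-1/219300) - 192407/(-83/(-655))) - (-1)*(-470)/(2*283) = (36211/54825 - 192407/((-1/655*(-83)))) - 1*235/283 = (36211/54825 - 192407/83/655) - 235/283 = (36211/54825 - 192407*655/83) - 235/283 = (36211/54825 - 126026585/83) - 235/283 = -6909404517112/4550475 - 235/283 = -1955362547704321/1287784425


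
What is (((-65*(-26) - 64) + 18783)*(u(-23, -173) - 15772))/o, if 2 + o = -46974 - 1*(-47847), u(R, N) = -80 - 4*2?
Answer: -24898980/67 ≈ -3.7163e+5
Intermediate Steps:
u(R, N) = -88 (u(R, N) = -80 - 1*8 = -80 - 8 = -88)
o = 871 (o = -2 + (-46974 - 1*(-47847)) = -2 + (-46974 + 47847) = -2 + 873 = 871)
(((-65*(-26) - 64) + 18783)*(u(-23, -173) - 15772))/o = (((-65*(-26) - 64) + 18783)*(-88 - 15772))/871 = (((1690 - 64) + 18783)*(-15860))*(1/871) = ((1626 + 18783)*(-15860))*(1/871) = (20409*(-15860))*(1/871) = -323686740*1/871 = -24898980/67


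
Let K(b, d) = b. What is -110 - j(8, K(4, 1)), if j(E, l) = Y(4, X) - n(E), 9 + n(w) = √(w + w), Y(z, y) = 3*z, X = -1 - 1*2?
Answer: -127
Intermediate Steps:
X = -3 (X = -1 - 2 = -3)
n(w) = -9 + √2*√w (n(w) = -9 + √(w + w) = -9 + √(2*w) = -9 + √2*√w)
j(E, l) = 21 - √2*√E (j(E, l) = 3*4 - (-9 + √2*√E) = 12 + (9 - √2*√E) = 21 - √2*√E)
-110 - j(8, K(4, 1)) = -110 - (21 - √2*√8) = -110 - (21 - √2*2*√2) = -110 - (21 - 4) = -110 - 1*17 = -110 - 17 = -127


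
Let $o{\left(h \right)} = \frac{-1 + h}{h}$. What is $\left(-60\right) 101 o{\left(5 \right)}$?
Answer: $-4848$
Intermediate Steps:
$o{\left(h \right)} = \frac{-1 + h}{h}$
$\left(-60\right) 101 o{\left(5 \right)} = \left(-60\right) 101 \frac{-1 + 5}{5} = - 6060 \cdot \frac{1}{5} \cdot 4 = \left(-6060\right) \frac{4}{5} = -4848$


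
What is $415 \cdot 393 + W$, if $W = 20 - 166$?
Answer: $162949$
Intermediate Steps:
$W = -146$ ($W = 20 - 166 = -146$)
$415 \cdot 393 + W = 415 \cdot 393 - 146 = 163095 - 146 = 162949$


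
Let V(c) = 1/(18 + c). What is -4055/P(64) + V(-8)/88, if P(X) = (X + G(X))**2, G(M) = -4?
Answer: -557/495 ≈ -1.1253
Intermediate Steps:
P(X) = (-4 + X)**2 (P(X) = (X - 4)**2 = (-4 + X)**2)
-4055/P(64) + V(-8)/88 = -4055/(-4 + 64)**2 + 1/((18 - 8)*88) = -4055/(60**2) + (1/88)/10 = -4055/3600 + (1/10)*(1/88) = -4055*1/3600 + 1/880 = -811/720 + 1/880 = -557/495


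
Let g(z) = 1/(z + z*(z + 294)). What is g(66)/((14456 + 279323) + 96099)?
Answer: 1/9289233228 ≈ 1.0765e-10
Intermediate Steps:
g(z) = 1/(z + z*(294 + z))
g(66)/((14456 + 279323) + 96099) = (1/(66*(295 + 66)))/((14456 + 279323) + 96099) = ((1/66)/361)/(293779 + 96099) = ((1/66)*(1/361))/389878 = (1/23826)*(1/389878) = 1/9289233228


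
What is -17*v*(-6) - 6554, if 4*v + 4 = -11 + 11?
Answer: -6656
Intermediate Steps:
v = -1 (v = -1 + (-11 + 11)/4 = -1 + (1/4)*0 = -1 + 0 = -1)
-17*v*(-6) - 6554 = -17*(-1)*(-6) - 6554 = 17*(-6) - 6554 = -102 - 6554 = -6656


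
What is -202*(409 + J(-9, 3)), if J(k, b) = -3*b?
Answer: -80800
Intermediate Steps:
-202*(409 + J(-9, 3)) = -202*(409 - 3*3) = -202*(409 - 9) = -202*400 = -80800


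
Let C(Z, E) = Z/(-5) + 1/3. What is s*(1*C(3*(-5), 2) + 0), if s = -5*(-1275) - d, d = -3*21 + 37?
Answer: 64010/3 ≈ 21337.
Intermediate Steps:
d = -26 (d = -63 + 37 = -26)
C(Z, E) = ⅓ - Z/5 (C(Z, E) = Z*(-⅕) + 1*(⅓) = -Z/5 + ⅓ = ⅓ - Z/5)
s = 6401 (s = -5*(-1275) - 1*(-26) = 6375 + 26 = 6401)
s*(1*C(3*(-5), 2) + 0) = 6401*(1*(⅓ - 3*(-5)/5) + 0) = 6401*(1*(⅓ - ⅕*(-15)) + 0) = 6401*(1*(⅓ + 3) + 0) = 6401*(1*(10/3) + 0) = 6401*(10/3 + 0) = 6401*(10/3) = 64010/3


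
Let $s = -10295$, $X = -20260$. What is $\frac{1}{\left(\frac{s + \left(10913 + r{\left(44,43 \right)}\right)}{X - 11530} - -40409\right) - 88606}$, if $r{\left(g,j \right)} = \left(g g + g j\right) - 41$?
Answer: $- \frac{6358}{306437407} \approx -2.0748 \cdot 10^{-5}$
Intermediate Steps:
$r{\left(g,j \right)} = -41 + g^{2} + g j$ ($r{\left(g,j \right)} = \left(g^{2} + g j\right) - 41 = -41 + g^{2} + g j$)
$\frac{1}{\left(\frac{s + \left(10913 + r{\left(44,43 \right)}\right)}{X - 11530} - -40409\right) - 88606} = \frac{1}{\left(\frac{-10295 + \left(10913 + \left(-41 + 44^{2} + 44 \cdot 43\right)\right)}{-20260 - 11530} - -40409\right) - 88606} = \frac{1}{\left(\frac{-10295 + \left(10913 + \left(-41 + 1936 + 1892\right)\right)}{-31790} + 40409\right) - 88606} = \frac{1}{\left(\left(-10295 + \left(10913 + 3787\right)\right) \left(- \frac{1}{31790}\right) + 40409\right) - 88606} = \frac{1}{\left(\left(-10295 + 14700\right) \left(- \frac{1}{31790}\right) + 40409\right) - 88606} = \frac{1}{\left(4405 \left(- \frac{1}{31790}\right) + 40409\right) - 88606} = \frac{1}{\left(- \frac{881}{6358} + 40409\right) - 88606} = \frac{1}{\frac{256919541}{6358} - 88606} = \frac{1}{- \frac{306437407}{6358}} = - \frac{6358}{306437407}$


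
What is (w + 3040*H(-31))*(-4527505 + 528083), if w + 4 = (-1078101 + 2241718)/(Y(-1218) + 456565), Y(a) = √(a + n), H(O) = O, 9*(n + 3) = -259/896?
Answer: 90510071937329253512403352/240136243713829 + 111691090304976*I*√2813258/240136243713829 ≈ 3.7691e+11 + 780.13*I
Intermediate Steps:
n = -3493/1152 (n = -3 + (-259/896)/9 = -3 + (-259*1/896)/9 = -3 + (⅑)*(-37/128) = -3 - 37/1152 = -3493/1152 ≈ -3.0321)
Y(a) = √(-3493/1152 + a) (Y(a) = √(a - 3493/1152) = √(-3493/1152 + a))
w = -4 + 1163617/(456565 + I*√2813258/48) (w = -4 + (-1078101 + 2241718)/(√(-6986 + 2304*(-1218))/48 + 456565) = -4 + 1163617/(√(-6986 - 2806272)/48 + 456565) = -4 + 1163617/(√(-2813258)/48 + 456565) = -4 + 1163617/((I*√2813258)/48 + 456565) = -4 + 1163617/(I*√2813258/48 + 456565) = -4 + 1163617/(456565 + I*√2813258/48) ≈ -1.4514 - 0.00019506*I)
(w + 3040*H(-31))*(-4527505 + 528083) = (4*(-√2813258 + 7951716*I)/(√2813258 - 21915120*I) + 3040*(-31))*(-4527505 + 528083) = (4*(-√2813258 + 7951716*I)/(√2813258 - 21915120*I) - 94240)*(-3999422) = (-94240 + 4*(-√2813258 + 7951716*I)/(√2813258 - 21915120*I))*(-3999422) = 376905529280 - 15997688*(-√2813258 + 7951716*I)/(√2813258 - 21915120*I)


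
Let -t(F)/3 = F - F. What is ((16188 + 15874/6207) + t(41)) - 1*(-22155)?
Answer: 238010875/6207 ≈ 38346.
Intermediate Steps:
t(F) = 0 (t(F) = -3*(F - F) = -3*0 = 0)
((16188 + 15874/6207) + t(41)) - 1*(-22155) = ((16188 + 15874/6207) + 0) - 1*(-22155) = ((16188 + 15874*(1/6207)) + 0) + 22155 = ((16188 + 15874/6207) + 0) + 22155 = (100494790/6207 + 0) + 22155 = 100494790/6207 + 22155 = 238010875/6207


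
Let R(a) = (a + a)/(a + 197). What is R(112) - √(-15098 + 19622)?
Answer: 224/309 - 2*√1131 ≈ -66.536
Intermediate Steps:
R(a) = 2*a/(197 + a) (R(a) = (2*a)/(197 + a) = 2*a/(197 + a))
R(112) - √(-15098 + 19622) = 2*112/(197 + 112) - √(-15098 + 19622) = 2*112/309 - √4524 = 2*112*(1/309) - 2*√1131 = 224/309 - 2*√1131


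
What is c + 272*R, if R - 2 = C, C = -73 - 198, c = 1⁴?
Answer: -73167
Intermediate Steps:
c = 1
C = -271
R = -269 (R = 2 - 271 = -269)
c + 272*R = 1 + 272*(-269) = 1 - 73168 = -73167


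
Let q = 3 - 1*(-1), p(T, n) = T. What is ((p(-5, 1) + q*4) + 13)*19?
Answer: 456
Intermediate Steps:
q = 4 (q = 3 + 1 = 4)
((p(-5, 1) + q*4) + 13)*19 = ((-5 + 4*4) + 13)*19 = ((-5 + 16) + 13)*19 = (11 + 13)*19 = 24*19 = 456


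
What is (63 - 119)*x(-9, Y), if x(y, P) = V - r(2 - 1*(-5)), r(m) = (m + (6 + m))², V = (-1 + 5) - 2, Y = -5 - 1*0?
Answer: 22288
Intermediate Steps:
Y = -5 (Y = -5 + 0 = -5)
V = 2 (V = 4 - 2 = 2)
r(m) = (6 + 2*m)²
x(y, P) = -398 (x(y, P) = 2 - 4*(3 + (2 - 1*(-5)))² = 2 - 4*(3 + (2 + 5))² = 2 - 4*(3 + 7)² = 2 - 4*10² = 2 - 4*100 = 2 - 1*400 = 2 - 400 = -398)
(63 - 119)*x(-9, Y) = (63 - 119)*(-398) = -56*(-398) = 22288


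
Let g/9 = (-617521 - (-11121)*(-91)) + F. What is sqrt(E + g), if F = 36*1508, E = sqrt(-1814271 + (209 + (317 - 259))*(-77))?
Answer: sqrt(-14177196 + 3*I*sqrt(203870)) ≈ 0.18 + 3765.3*I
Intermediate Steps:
E = 3*I*sqrt(203870) (E = sqrt(-1814271 + (209 + 58)*(-77)) = sqrt(-1814271 + 267*(-77)) = sqrt(-1814271 - 20559) = sqrt(-1834830) = 3*I*sqrt(203870) ≈ 1354.6*I)
F = 54288
g = -14177196 (g = 9*((-617521 - (-11121)*(-91)) + 54288) = 9*((-617521 - 1*1012011) + 54288) = 9*((-617521 - 1012011) + 54288) = 9*(-1629532 + 54288) = 9*(-1575244) = -14177196)
sqrt(E + g) = sqrt(3*I*sqrt(203870) - 14177196) = sqrt(-14177196 + 3*I*sqrt(203870))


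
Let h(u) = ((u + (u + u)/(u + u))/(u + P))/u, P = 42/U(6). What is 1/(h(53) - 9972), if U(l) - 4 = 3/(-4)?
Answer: -45421/452937510 ≈ -0.00010028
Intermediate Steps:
U(l) = 13/4 (U(l) = 4 + 3/(-4) = 4 + 3*(-¼) = 4 - ¾ = 13/4)
P = 168/13 (P = 42/(13/4) = 42*(4/13) = 168/13 ≈ 12.923)
h(u) = (1 + u)/(u*(168/13 + u)) (h(u) = ((u + (u + u)/(u + u))/(u + 168/13))/u = ((u + (2*u)/((2*u)))/(168/13 + u))/u = ((u + (2*u)*(1/(2*u)))/(168/13 + u))/u = ((u + 1)/(168/13 + u))/u = ((1 + u)/(168/13 + u))/u = (1 + u)/(u*(168/13 + u)))
1/(h(53) - 9972) = 1/(13*(1 + 53)/(53*(168 + 13*53)) - 9972) = 1/(13*(1/53)*54/(168 + 689) - 9972) = 1/(13*(1/53)*54/857 - 9972) = 1/(13*(1/53)*(1/857)*54 - 9972) = 1/(702/45421 - 9972) = 1/(-452937510/45421) = -45421/452937510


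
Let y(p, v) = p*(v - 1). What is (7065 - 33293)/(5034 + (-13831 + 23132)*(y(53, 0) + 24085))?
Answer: -13114/111763333 ≈ -0.00011734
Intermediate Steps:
y(p, v) = p*(-1 + v)
(7065 - 33293)/(5034 + (-13831 + 23132)*(y(53, 0) + 24085)) = (7065 - 33293)/(5034 + (-13831 + 23132)*(53*(-1 + 0) + 24085)) = -26228/(5034 + 9301*(53*(-1) + 24085)) = -26228/(5034 + 9301*(-53 + 24085)) = -26228/(5034 + 9301*24032) = -26228/(5034 + 223521632) = -26228/223526666 = -26228*1/223526666 = -13114/111763333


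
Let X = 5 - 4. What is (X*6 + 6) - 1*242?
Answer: -230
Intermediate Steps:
X = 1
(X*6 + 6) - 1*242 = (1*6 + 6) - 1*242 = (6 + 6) - 242 = 12 - 242 = -230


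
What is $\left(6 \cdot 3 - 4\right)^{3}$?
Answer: $2744$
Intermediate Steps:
$\left(6 \cdot 3 - 4\right)^{3} = \left(18 - 4\right)^{3} = 14^{3} = 2744$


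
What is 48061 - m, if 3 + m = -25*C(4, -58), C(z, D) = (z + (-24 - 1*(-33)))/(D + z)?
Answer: 2595131/54 ≈ 48058.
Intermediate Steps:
C(z, D) = (9 + z)/(D + z) (C(z, D) = (z + (-24 + 33))/(D + z) = (z + 9)/(D + z) = (9 + z)/(D + z))
m = 163/54 (m = -3 - 25*(9 + 4)/(-58 + 4) = -3 - 25*13/(-54) = -3 - (-25)*13/54 = -3 - 25*(-13/54) = -3 + 325/54 = 163/54 ≈ 3.0185)
48061 - m = 48061 - 1*163/54 = 48061 - 163/54 = 2595131/54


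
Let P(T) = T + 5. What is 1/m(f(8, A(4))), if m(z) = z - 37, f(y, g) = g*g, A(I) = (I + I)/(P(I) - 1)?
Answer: -1/36 ≈ -0.027778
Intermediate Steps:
P(T) = 5 + T
A(I) = 2*I/(4 + I) (A(I) = (I + I)/((5 + I) - 1) = (2*I)/(4 + I) = 2*I/(4 + I))
f(y, g) = g**2
m(z) = -37 + z
1/m(f(8, A(4))) = 1/(-37 + (2*4/(4 + 4))**2) = 1/(-37 + (2*4/8)**2) = 1/(-37 + (2*4*(1/8))**2) = 1/(-37 + 1**2) = 1/(-37 + 1) = 1/(-36) = -1/36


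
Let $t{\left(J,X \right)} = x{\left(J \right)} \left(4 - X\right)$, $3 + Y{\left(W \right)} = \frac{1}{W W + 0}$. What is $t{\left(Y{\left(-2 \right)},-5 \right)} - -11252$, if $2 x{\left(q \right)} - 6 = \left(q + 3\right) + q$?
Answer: $\frac{45071}{4} \approx 11268.0$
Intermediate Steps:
$Y{\left(W \right)} = -3 + \frac{1}{W^{2}}$ ($Y{\left(W \right)} = -3 + \frac{1}{W W + 0} = -3 + \frac{1}{W^{2} + 0} = -3 + \frac{1}{W^{2}}$)
$x{\left(q \right)} = \frac{9}{2} + q$ ($x{\left(q \right)} = 3 + \frac{\left(q + 3\right) + q}{2} = 3 + \frac{\left(3 + q\right) + q}{2} = 3 + \frac{3 + 2 q}{2} = 3 + \left(\frac{3}{2} + q\right) = \frac{9}{2} + q$)
$t{\left(J,X \right)} = \left(4 - X\right) \left(\frac{9}{2} + J\right)$ ($t{\left(J,X \right)} = \left(\frac{9}{2} + J\right) \left(4 - X\right) = \left(4 - X\right) \left(\frac{9}{2} + J\right)$)
$t{\left(Y{\left(-2 \right)},-5 \right)} - -11252 = - \frac{\left(-4 - 5\right) \left(9 + 2 \left(-3 + \frac{1}{4}\right)\right)}{2} - -11252 = \left(- \frac{1}{2}\right) \left(-9\right) \left(9 + 2 \left(-3 + \frac{1}{4}\right)\right) + 11252 = \left(- \frac{1}{2}\right) \left(-9\right) \left(9 + 2 \left(- \frac{11}{4}\right)\right) + 11252 = \left(- \frac{1}{2}\right) \left(-9\right) \left(9 - \frac{11}{2}\right) + 11252 = \left(- \frac{1}{2}\right) \left(-9\right) \frac{7}{2} + 11252 = \frac{63}{4} + 11252 = \frac{45071}{4}$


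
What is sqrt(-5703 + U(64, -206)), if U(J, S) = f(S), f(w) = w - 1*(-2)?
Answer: I*sqrt(5907) ≈ 76.857*I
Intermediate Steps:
f(w) = 2 + w (f(w) = w + 2 = 2 + w)
U(J, S) = 2 + S
sqrt(-5703 + U(64, -206)) = sqrt(-5703 + (2 - 206)) = sqrt(-5703 - 204) = sqrt(-5907) = I*sqrt(5907)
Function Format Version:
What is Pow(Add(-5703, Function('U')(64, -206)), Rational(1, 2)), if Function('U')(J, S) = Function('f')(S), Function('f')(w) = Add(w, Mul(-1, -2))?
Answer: Mul(I, Pow(5907, Rational(1, 2))) ≈ Mul(76.857, I)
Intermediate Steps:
Function('f')(w) = Add(2, w) (Function('f')(w) = Add(w, 2) = Add(2, w))
Function('U')(J, S) = Add(2, S)
Pow(Add(-5703, Function('U')(64, -206)), Rational(1, 2)) = Pow(Add(-5703, Add(2, -206)), Rational(1, 2)) = Pow(Add(-5703, -204), Rational(1, 2)) = Pow(-5907, Rational(1, 2)) = Mul(I, Pow(5907, Rational(1, 2)))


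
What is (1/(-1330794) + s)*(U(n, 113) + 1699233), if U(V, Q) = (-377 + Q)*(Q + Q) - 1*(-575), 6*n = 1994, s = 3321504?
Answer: 3624913084330280600/665397 ≈ 5.4477e+12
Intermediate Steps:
n = 997/3 (n = (1/6)*1994 = 997/3 ≈ 332.33)
U(V, Q) = 575 + 2*Q*(-377 + Q) (U(V, Q) = (-377 + Q)*(2*Q) + 575 = 2*Q*(-377 + Q) + 575 = 575 + 2*Q*(-377 + Q))
(1/(-1330794) + s)*(U(n, 113) + 1699233) = (1/(-1330794) + 3321504)*((575 - 754*113 + 2*113**2) + 1699233) = (-1/1330794 + 3321504)*((575 - 85202 + 2*12769) + 1699233) = 4420237594175*((575 - 85202 + 25538) + 1699233)/1330794 = 4420237594175*(-59089 + 1699233)/1330794 = (4420237594175/1330794)*1640144 = 3624913084330280600/665397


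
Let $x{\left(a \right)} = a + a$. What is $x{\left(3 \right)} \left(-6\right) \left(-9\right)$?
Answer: $324$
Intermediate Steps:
$x{\left(a \right)} = 2 a$
$x{\left(3 \right)} \left(-6\right) \left(-9\right) = 2 \cdot 3 \left(-6\right) \left(-9\right) = 6 \left(-6\right) \left(-9\right) = \left(-36\right) \left(-9\right) = 324$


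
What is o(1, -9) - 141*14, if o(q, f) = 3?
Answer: -1971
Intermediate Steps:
o(1, -9) - 141*14 = 3 - 141*14 = 3 - 1974 = -1971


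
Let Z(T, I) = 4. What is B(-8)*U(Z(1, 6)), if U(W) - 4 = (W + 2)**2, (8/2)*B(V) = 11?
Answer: 110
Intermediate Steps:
B(V) = 11/4 (B(V) = (1/4)*11 = 11/4)
U(W) = 4 + (2 + W)**2 (U(W) = 4 + (W + 2)**2 = 4 + (2 + W)**2)
B(-8)*U(Z(1, 6)) = 11*(4 + (2 + 4)**2)/4 = 11*(4 + 6**2)/4 = 11*(4 + 36)/4 = (11/4)*40 = 110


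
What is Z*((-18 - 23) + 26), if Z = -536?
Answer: 8040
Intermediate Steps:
Z*((-18 - 23) + 26) = -536*((-18 - 23) + 26) = -536*(-41 + 26) = -536*(-15) = 8040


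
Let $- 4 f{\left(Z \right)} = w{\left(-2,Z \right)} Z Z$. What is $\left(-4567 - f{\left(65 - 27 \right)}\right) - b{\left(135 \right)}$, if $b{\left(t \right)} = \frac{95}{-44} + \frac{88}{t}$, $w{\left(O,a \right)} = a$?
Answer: $\frac{54365893}{5940} \approx 9152.5$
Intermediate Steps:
$f{\left(Z \right)} = - \frac{Z^{3}}{4}$ ($f{\left(Z \right)} = - \frac{Z Z Z}{4} = - \frac{Z^{2} Z}{4} = - \frac{Z^{3}}{4}$)
$b{\left(t \right)} = - \frac{95}{44} + \frac{88}{t}$ ($b{\left(t \right)} = 95 \left(- \frac{1}{44}\right) + \frac{88}{t} = - \frac{95}{44} + \frac{88}{t}$)
$\left(-4567 - f{\left(65 - 27 \right)}\right) - b{\left(135 \right)} = \left(-4567 - - \frac{\left(65 - 27\right)^{3}}{4}\right) - \left(- \frac{95}{44} + \frac{88}{135}\right) = \left(-4567 - - \frac{38^{3}}{4}\right) - \left(- \frac{95}{44} + 88 \cdot \frac{1}{135}\right) = \left(-4567 - \left(- \frac{1}{4}\right) 54872\right) - \left(- \frac{95}{44} + \frac{88}{135}\right) = \left(-4567 - -13718\right) - - \frac{8953}{5940} = \left(-4567 + 13718\right) + \frac{8953}{5940} = 9151 + \frac{8953}{5940} = \frac{54365893}{5940}$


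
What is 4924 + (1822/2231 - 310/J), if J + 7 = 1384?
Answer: 15128773672/3072087 ≈ 4924.6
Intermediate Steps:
J = 1377 (J = -7 + 1384 = 1377)
4924 + (1822/2231 - 310/J) = 4924 + (1822/2231 - 310/1377) = 4924 + 1817284/3072087 = 15128773672/3072087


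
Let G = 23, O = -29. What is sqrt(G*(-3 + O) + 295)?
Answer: 21*I ≈ 21.0*I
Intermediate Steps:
sqrt(G*(-3 + O) + 295) = sqrt(23*(-3 - 29) + 295) = sqrt(23*(-32) + 295) = sqrt(-736 + 295) = sqrt(-441) = 21*I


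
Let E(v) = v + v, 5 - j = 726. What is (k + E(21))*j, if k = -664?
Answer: 448462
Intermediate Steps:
j = -721 (j = 5 - 1*726 = 5 - 726 = -721)
E(v) = 2*v
(k + E(21))*j = (-664 + 2*21)*(-721) = (-664 + 42)*(-721) = -622*(-721) = 448462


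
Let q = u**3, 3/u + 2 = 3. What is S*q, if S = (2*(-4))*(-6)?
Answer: 1296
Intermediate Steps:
u = 3 (u = 3/(-2 + 3) = 3/1 = 3*1 = 3)
S = 48 (S = -8*(-6) = 48)
q = 27 (q = 3**3 = 27)
S*q = 48*27 = 1296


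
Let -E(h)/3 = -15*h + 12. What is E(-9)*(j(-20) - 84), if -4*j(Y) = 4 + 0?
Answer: 37485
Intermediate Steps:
E(h) = -36 + 45*h (E(h) = -3*(-15*h + 12) = -3*(12 - 15*h) = -36 + 45*h)
j(Y) = -1 (j(Y) = -(4 + 0)/4 = -¼*4 = -1)
E(-9)*(j(-20) - 84) = (-36 + 45*(-9))*(-1 - 84) = (-36 - 405)*(-85) = -441*(-85) = 37485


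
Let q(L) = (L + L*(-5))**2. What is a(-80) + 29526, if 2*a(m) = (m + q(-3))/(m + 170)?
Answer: 1328686/45 ≈ 29526.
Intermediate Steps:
q(L) = 16*L**2 (q(L) = (L - 5*L)**2 = (-4*L)**2 = 16*L**2)
a(m) = (144 + m)/(2*(170 + m)) (a(m) = ((m + 16*(-3)**2)/(m + 170))/2 = ((m + 16*9)/(170 + m))/2 = ((m + 144)/(170 + m))/2 = ((144 + m)/(170 + m))/2 = (144 + m)/(2*(170 + m)))
a(-80) + 29526 = (144 - 80)/(2*(170 - 80)) + 29526 = (1/2)*64/90 + 29526 = (1/2)*(1/90)*64 + 29526 = 16/45 + 29526 = 1328686/45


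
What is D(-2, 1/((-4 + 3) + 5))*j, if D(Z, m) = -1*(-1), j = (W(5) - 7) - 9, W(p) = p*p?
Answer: 9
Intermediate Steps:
W(p) = p²
j = 9 (j = (5² - 7) - 9 = (25 - 7) - 9 = 18 - 9 = 9)
D(Z, m) = 1
D(-2, 1/((-4 + 3) + 5))*j = 1*9 = 9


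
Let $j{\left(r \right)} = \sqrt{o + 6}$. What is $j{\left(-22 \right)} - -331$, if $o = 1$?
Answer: $331 + \sqrt{7} \approx 333.65$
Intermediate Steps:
$j{\left(r \right)} = \sqrt{7}$ ($j{\left(r \right)} = \sqrt{1 + 6} = \sqrt{7}$)
$j{\left(-22 \right)} - -331 = \sqrt{7} - -331 = \sqrt{7} + 331 = 331 + \sqrt{7}$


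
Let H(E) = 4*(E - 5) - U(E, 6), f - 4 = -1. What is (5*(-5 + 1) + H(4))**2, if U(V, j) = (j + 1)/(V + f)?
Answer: 625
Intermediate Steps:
f = 3 (f = 4 - 1 = 3)
U(V, j) = (1 + j)/(3 + V) (U(V, j) = (j + 1)/(V + 3) = (1 + j)/(3 + V))
H(E) = -20 - 7/(3 + E) + 4*E (H(E) = 4*(E - 5) - (1 + 6)/(3 + E) = 4*(-5 + E) - 7/(3 + E) = (-20 + 4*E) - 7/(3 + E) = -20 - 7/(3 + E) + 4*E)
(5*(-5 + 1) + H(4))**2 = (5*(-5 + 1) + (-7 + 4*(-5 + 4)*(3 + 4))/(3 + 4))**2 = (5*(-4) + (-7 + 4*(-1)*7)/7)**2 = (-20 + (-7 - 28)/7)**2 = (-20 + (1/7)*(-35))**2 = (-20 - 5)**2 = (-25)**2 = 625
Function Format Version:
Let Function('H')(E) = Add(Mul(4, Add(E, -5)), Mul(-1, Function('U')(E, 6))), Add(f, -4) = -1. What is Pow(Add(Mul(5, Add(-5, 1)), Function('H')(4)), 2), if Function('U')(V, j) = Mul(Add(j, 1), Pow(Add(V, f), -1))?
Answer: 625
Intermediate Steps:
f = 3 (f = Add(4, -1) = 3)
Function('U')(V, j) = Mul(Pow(Add(3, V), -1), Add(1, j)) (Function('U')(V, j) = Mul(Add(j, 1), Pow(Add(V, 3), -1)) = Mul(Add(1, j), Pow(Add(3, V), -1)) = Mul(Pow(Add(3, V), -1), Add(1, j)))
Function('H')(E) = Add(-20, Mul(-7, Pow(Add(3, E), -1)), Mul(4, E)) (Function('H')(E) = Add(Mul(4, Add(E, -5)), Mul(-1, Mul(Pow(Add(3, E), -1), Add(1, 6)))) = Add(Mul(4, Add(-5, E)), Mul(-1, Mul(Pow(Add(3, E), -1), 7))) = Add(Add(-20, Mul(4, E)), Mul(-1, Mul(7, Pow(Add(3, E), -1)))) = Add(Add(-20, Mul(4, E)), Mul(-7, Pow(Add(3, E), -1))) = Add(-20, Mul(-7, Pow(Add(3, E), -1)), Mul(4, E)))
Pow(Add(Mul(5, Add(-5, 1)), Function('H')(4)), 2) = Pow(Add(Mul(5, Add(-5, 1)), Mul(Pow(Add(3, 4), -1), Add(-7, Mul(4, Add(-5, 4), Add(3, 4))))), 2) = Pow(Add(Mul(5, -4), Mul(Pow(7, -1), Add(-7, Mul(4, -1, 7)))), 2) = Pow(Add(-20, Mul(Rational(1, 7), Add(-7, -28))), 2) = Pow(Add(-20, Mul(Rational(1, 7), -35)), 2) = Pow(Add(-20, -5), 2) = Pow(-25, 2) = 625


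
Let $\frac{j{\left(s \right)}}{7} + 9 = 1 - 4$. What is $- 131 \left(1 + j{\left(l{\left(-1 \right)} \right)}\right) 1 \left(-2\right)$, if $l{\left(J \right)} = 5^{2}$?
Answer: $-21746$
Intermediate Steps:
$l{\left(J \right)} = 25$
$j{\left(s \right)} = -84$ ($j{\left(s \right)} = -63 + 7 \left(1 - 4\right) = -63 + 7 \left(-3\right) = -63 - 21 = -84$)
$- 131 \left(1 + j{\left(l{\left(-1 \right)} \right)}\right) 1 \left(-2\right) = - 131 \left(1 - 84\right) 1 \left(-2\right) = - 131 \left(\left(-83\right) \left(-2\right)\right) = \left(-131\right) 166 = -21746$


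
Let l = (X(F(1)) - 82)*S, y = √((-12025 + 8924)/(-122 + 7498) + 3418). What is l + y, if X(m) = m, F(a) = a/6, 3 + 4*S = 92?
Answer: -43699/24 + √11620918887/1844 ≈ -1762.3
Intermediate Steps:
S = 89/4 (S = -¾ + (¼)*92 = -¾ + 23 = 89/4 ≈ 22.250)
F(a) = a/6 (F(a) = a*(⅙) = a/6)
y = √11620918887/1844 (y = √(-3101/7376 + 3418) = √(25208067/7376) = √11620918887/1844 ≈ 58.460)
l = -43699/24 (l = ((⅙)*1 - 82)*(89/4) = (⅙ - 82)*(89/4) = -491/6*89/4 = -43699/24 ≈ -1820.8)
l + y = -43699/24 + √11620918887/1844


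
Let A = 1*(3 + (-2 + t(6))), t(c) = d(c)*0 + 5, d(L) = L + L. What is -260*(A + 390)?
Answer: -102960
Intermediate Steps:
d(L) = 2*L
t(c) = 5 (t(c) = (2*c)*0 + 5 = 0 + 5 = 5)
A = 6 (A = 1*(3 + (-2 + 5)) = 1*(3 + 3) = 1*6 = 6)
-260*(A + 390) = -260*(6 + 390) = -260*396 = -102960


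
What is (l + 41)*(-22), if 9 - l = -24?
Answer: -1628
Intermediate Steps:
l = 33 (l = 9 - 1*(-24) = 9 + 24 = 33)
(l + 41)*(-22) = (33 + 41)*(-22) = 74*(-22) = -1628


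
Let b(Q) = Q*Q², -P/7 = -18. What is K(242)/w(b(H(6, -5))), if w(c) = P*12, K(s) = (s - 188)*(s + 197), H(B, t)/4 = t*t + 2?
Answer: 439/28 ≈ 15.679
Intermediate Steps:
P = 126 (P = -7*(-18) = 126)
H(B, t) = 8 + 4*t² (H(B, t) = 4*(t*t + 2) = 4*(t² + 2) = 4*(2 + t²) = 8 + 4*t²)
b(Q) = Q³
K(s) = (-188 + s)*(197 + s)
w(c) = 1512 (w(c) = 126*12 = 1512)
K(242)/w(b(H(6, -5))) = (-37036 + 242² + 9*242)/1512 = (-37036 + 58564 + 2178)*(1/1512) = 23706*(1/1512) = 439/28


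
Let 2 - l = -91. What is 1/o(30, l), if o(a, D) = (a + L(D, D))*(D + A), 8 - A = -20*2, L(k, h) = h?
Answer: 1/17343 ≈ 5.7660e-5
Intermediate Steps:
l = 93 (l = 2 - 1*(-91) = 2 + 91 = 93)
A = 48 (A = 8 - (-20)*2 = 8 - 1*(-40) = 8 + 40 = 48)
o(a, D) = (48 + D)*(D + a) (o(a, D) = (a + D)*(D + 48) = (D + a)*(48 + D) = (48 + D)*(D + a))
1/o(30, l) = 1/(93² + 48*93 + 48*30 + 93*30) = 1/(8649 + 4464 + 1440 + 2790) = 1/17343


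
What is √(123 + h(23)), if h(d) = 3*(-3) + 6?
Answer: 2*√30 ≈ 10.954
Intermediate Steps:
h(d) = -3 (h(d) = -9 + 6 = -3)
√(123 + h(23)) = √(123 - 3) = √120 = 2*√30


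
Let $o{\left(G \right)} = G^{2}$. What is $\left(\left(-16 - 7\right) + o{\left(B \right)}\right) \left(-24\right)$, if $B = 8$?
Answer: $-984$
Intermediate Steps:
$\left(\left(-16 - 7\right) + o{\left(B \right)}\right) \left(-24\right) = \left(\left(-16 - 7\right) + 8^{2}\right) \left(-24\right) = \left(-23 + 64\right) \left(-24\right) = 41 \left(-24\right) = -984$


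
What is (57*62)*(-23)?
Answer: -81282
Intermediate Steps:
(57*62)*(-23) = 3534*(-23) = -81282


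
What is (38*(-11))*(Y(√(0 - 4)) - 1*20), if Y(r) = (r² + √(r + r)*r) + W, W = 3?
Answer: 8778 + 836*√2*(1 - I) ≈ 9960.3 - 1182.3*I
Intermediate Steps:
Y(r) = 3 + r² + √2*r^(3/2) (Y(r) = (r² + √(r + r)*r) + 3 = (r² + √(2*r)*r) + 3 = (r² + (√2*√r)*r) + 3 = (r² + √2*r^(3/2)) + 3 = 3 + r² + √2*r^(3/2))
(38*(-11))*(Y(√(0 - 4)) - 1*20) = (38*(-11))*((3 + (√(0 - 4))² + √2*(√(0 - 4))^(3/2)) - 1*20) = -418*((3 + (√(-4))² + √2*(√(-4))^(3/2)) - 20) = -418*((3 + (2*I)² + √2*(2*I)^(3/2)) - 20) = -418*((3 - 4 + √2*(1 + I)³) - 20) = -418*((-1 + √2*(1 + I)³) - 20) = -418*(-21 + √2*(1 + I)³) = 8778 - 418*√2*(1 + I)³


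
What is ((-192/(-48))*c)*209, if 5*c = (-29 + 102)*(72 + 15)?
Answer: 5309436/5 ≈ 1.0619e+6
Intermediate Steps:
c = 6351/5 (c = ((-29 + 102)*(72 + 15))/5 = (73*87)/5 = (1/5)*6351 = 6351/5 ≈ 1270.2)
((-192/(-48))*c)*209 = (-192/(-48)*(6351/5))*209 = (-192*(-1/48)*(6351/5))*209 = (4*(6351/5))*209 = (25404/5)*209 = 5309436/5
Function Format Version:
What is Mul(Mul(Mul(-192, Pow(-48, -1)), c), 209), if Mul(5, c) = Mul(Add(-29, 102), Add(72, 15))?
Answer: Rational(5309436, 5) ≈ 1.0619e+6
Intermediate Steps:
c = Rational(6351, 5) (c = Mul(Rational(1, 5), Mul(Add(-29, 102), Add(72, 15))) = Mul(Rational(1, 5), Mul(73, 87)) = Mul(Rational(1, 5), 6351) = Rational(6351, 5) ≈ 1270.2)
Mul(Mul(Mul(-192, Pow(-48, -1)), c), 209) = Mul(Mul(Mul(-192, Pow(-48, -1)), Rational(6351, 5)), 209) = Mul(Mul(Mul(-192, Rational(-1, 48)), Rational(6351, 5)), 209) = Mul(Mul(4, Rational(6351, 5)), 209) = Mul(Rational(25404, 5), 209) = Rational(5309436, 5)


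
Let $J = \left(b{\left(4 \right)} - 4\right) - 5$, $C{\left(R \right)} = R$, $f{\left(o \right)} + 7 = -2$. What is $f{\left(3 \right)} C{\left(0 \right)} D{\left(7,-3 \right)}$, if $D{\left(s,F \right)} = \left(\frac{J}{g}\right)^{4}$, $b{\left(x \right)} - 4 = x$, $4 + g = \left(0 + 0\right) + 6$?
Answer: $0$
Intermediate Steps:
$f{\left(o \right)} = -9$ ($f{\left(o \right)} = -7 - 2 = -9$)
$g = 2$ ($g = -4 + \left(\left(0 + 0\right) + 6\right) = -4 + \left(0 + 6\right) = -4 + 6 = 2$)
$b{\left(x \right)} = 4 + x$
$J = -1$ ($J = \left(\left(4 + 4\right) - 4\right) - 5 = \left(8 - 4\right) - 5 = 4 - 5 = -1$)
$D{\left(s,F \right)} = \frac{1}{16}$ ($D{\left(s,F \right)} = \left(- \frac{1}{2}\right)^{4} = \frac{1}{16}$)
$f{\left(3 \right)} C{\left(0 \right)} D{\left(7,-3 \right)} = \left(-9\right) 0 \cdot \frac{1}{16} = 0 \cdot \frac{1}{16} = 0$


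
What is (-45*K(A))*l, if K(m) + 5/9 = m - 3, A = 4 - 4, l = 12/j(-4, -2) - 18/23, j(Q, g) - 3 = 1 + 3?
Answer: 24000/161 ≈ 149.07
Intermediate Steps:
j(Q, g) = 7 (j(Q, g) = 3 + (1 + 3) = 3 + 4 = 7)
l = 150/161 (l = 12/7 - 18/23 = 150/161 ≈ 0.93168)
A = 0
K(m) = -32/9 + m (K(m) = -5/9 + (m - 3) = -5/9 + (-3 + m) = -32/9 + m)
(-45*K(A))*l = -45*(-32/9 + 0)*(150/161) = -45*(-32/9)*(150/161) = 160*(150/161) = 24000/161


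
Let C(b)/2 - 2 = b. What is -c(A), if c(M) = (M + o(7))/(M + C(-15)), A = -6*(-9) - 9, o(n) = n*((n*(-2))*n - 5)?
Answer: 676/19 ≈ 35.579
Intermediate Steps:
C(b) = 4 + 2*b
o(n) = n*(-5 - 2*n**2) (o(n) = n*((-2*n)*n - 5) = n*(-2*n**2 - 5) = n*(-5 - 2*n**2))
A = 45 (A = 54 - 9 = 45)
c(M) = (-721 + M)/(-26 + M) (c(M) = (M - 1*7*(5 + 2*7**2))/(M + (4 + 2*(-15))) = (M - 1*7*(5 + 2*49))/(M + (4 - 30)) = (M - 1*7*(5 + 98))/(M - 26) = (M - 1*7*103)/(-26 + M) = (M - 721)/(-26 + M) = (-721 + M)/(-26 + M))
-c(A) = -(-721 + 45)/(-26 + 45) = -(-676)/19 = -1*(-676/19) = 676/19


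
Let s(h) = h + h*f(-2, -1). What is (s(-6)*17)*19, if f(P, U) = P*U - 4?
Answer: 1938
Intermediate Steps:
f(P, U) = -4 + P*U
s(h) = -h (s(h) = h + h*(-4 - 2*(-1)) = h + h*(-4 + 2) = h + h*(-2) = h - 2*h = -h)
(s(-6)*17)*19 = (-1*(-6)*17)*19 = (6*17)*19 = 102*19 = 1938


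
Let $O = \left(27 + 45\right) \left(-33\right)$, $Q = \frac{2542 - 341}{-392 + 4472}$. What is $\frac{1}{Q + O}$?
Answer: $- \frac{4080}{9691879} \approx -0.00042097$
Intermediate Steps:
$Q = \frac{2201}{4080} \approx 0.53946$
$O = -2376$ ($O = 72 \left(-33\right) = -2376$)
$\frac{1}{Q + O} = \frac{1}{\frac{2201}{4080} - 2376} = \frac{1}{- \frac{9691879}{4080}} = - \frac{4080}{9691879}$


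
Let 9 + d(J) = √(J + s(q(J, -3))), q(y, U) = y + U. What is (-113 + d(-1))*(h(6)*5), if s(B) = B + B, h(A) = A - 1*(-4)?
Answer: -6100 + 150*I ≈ -6100.0 + 150.0*I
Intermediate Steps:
h(A) = 4 + A (h(A) = A + 4 = 4 + A)
q(y, U) = U + y
s(B) = 2*B
d(J) = -9 + √(-6 + 3*J) (d(J) = -9 + √(J + 2*(-3 + J)) = -9 + √(J + (-6 + 2*J)) = -9 + √(-6 + 3*J))
(-113 + d(-1))*(h(6)*5) = (-113 + (-9 + √(-6 + 3*(-1))))*((4 + 6)*5) = (-113 + (-9 + √(-6 - 3)))*(10*5) = (-113 + (-9 + √(-9)))*50 = (-113 + (-9 + 3*I))*50 = (-122 + 3*I)*50 = -6100 + 150*I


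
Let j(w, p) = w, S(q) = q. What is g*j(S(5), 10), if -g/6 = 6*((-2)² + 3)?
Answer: -1260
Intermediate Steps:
g = -252 (g = -36*((-2)² + 3) = -36*(4 + 3) = -36*7 = -6*42 = -252)
g*j(S(5), 10) = -252*5 = -1260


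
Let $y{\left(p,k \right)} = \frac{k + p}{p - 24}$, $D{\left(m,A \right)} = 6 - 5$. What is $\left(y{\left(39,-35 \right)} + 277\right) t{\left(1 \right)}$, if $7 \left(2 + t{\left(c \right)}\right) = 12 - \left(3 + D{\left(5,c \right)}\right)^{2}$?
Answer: $- \frac{24954}{35} \approx -712.97$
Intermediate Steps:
$D{\left(m,A \right)} = 1$
$y{\left(p,k \right)} = \frac{k + p}{-24 + p}$
$t{\left(c \right)} = - \frac{18}{7}$ ($t{\left(c \right)} = -2 + \frac{12 - \left(3 + 1\right)^{2}}{7} = -2 + \frac{12 - 4^{2}}{7} = -2 + \frac{12 - 16}{7} = -2 + \frac{1}{7} \left(-4\right) = -2 - \frac{4}{7} = - \frac{18}{7}$)
$\left(y{\left(39,-35 \right)} + 277\right) t{\left(1 \right)} = \left(\frac{-35 + 39}{-24 + 39} + 277\right) \left(- \frac{18}{7}\right) = \left(\frac{1}{15} \cdot 4 + 277\right) \left(- \frac{18}{7}\right) = \left(\frac{4}{15} + 277\right) \left(- \frac{18}{7}\right) = \frac{4159}{15} \left(- \frac{18}{7}\right) = - \frac{24954}{35}$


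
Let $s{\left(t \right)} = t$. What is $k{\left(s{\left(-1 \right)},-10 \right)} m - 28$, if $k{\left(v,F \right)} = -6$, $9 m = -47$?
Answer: $\frac{10}{3} \approx 3.3333$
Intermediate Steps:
$m = - \frac{47}{9}$ ($m = \frac{1}{9} \left(-47\right) = - \frac{47}{9} \approx -5.2222$)
$k{\left(s{\left(-1 \right)},-10 \right)} m - 28 = \left(-6\right) \left(- \frac{47}{9}\right) - 28 = \frac{94}{3} - 28 = \frac{10}{3}$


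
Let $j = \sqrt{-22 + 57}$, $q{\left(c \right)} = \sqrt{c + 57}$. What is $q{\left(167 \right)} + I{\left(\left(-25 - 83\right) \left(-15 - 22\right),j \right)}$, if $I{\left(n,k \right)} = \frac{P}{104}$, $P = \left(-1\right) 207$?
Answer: $- \frac{207}{104} + 4 \sqrt{14} \approx 12.976$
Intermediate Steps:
$q{\left(c \right)} = \sqrt{57 + c}$
$P = -207$
$j = \sqrt{35} \approx 5.9161$
$I{\left(n,k \right)} = - \frac{207}{104}$
$q{\left(167 \right)} + I{\left(\left(-25 - 83\right) \left(-15 - 22\right),j \right)} = \sqrt{57 + 167} - \frac{207}{104} = \sqrt{224} - \frac{207}{104} = 4 \sqrt{14} - \frac{207}{104} = - \frac{207}{104} + 4 \sqrt{14}$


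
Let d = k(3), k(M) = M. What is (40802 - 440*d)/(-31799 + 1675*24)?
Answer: 39482/8401 ≈ 4.6997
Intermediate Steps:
d = 3
(40802 - 440*d)/(-31799 + 1675*24) = (40802 - 440*3)/(-31799 + 1675*24) = (40802 - 1320)/(-31799 + 40200) = 39482/8401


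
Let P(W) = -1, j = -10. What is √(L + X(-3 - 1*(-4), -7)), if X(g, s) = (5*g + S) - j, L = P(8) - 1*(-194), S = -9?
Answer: √199 ≈ 14.107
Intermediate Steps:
L = 193 (L = -1 - 1*(-194) = -1 + 194 = 193)
X(g, s) = 1 + 5*g (X(g, s) = (5*g - 9) - 1*(-10) = (-9 + 5*g) + 10 = 1 + 5*g)
√(L + X(-3 - 1*(-4), -7)) = √(193 + (1 + 5*(-3 - 1*(-4)))) = √(193 + (1 + 5*(-3 + 4))) = √(193 + (1 + 5*1)) = √(193 + (1 + 5)) = √(193 + 6) = √199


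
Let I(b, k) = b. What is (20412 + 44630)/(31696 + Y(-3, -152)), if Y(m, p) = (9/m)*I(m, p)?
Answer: 3826/1865 ≈ 2.0515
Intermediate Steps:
Y(m, p) = 9 (Y(m, p) = (9/m)*m = 9)
(20412 + 44630)/(31696 + Y(-3, -152)) = (20412 + 44630)/(31696 + 9) = 65042/31705 = 65042*(1/31705) = 3826/1865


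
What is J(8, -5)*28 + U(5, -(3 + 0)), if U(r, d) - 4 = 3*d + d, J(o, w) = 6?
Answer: 160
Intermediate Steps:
U(r, d) = 4 + 4*d (U(r, d) = 4 + (3*d + d) = 4 + 4*d)
J(8, -5)*28 + U(5, -(3 + 0)) = 6*28 + (4 + 4*(-(3 + 0))) = 168 + (4 + 4*(-1*3)) = 168 + (4 + 4*(-3)) = 168 + (4 - 12) = 168 - 8 = 160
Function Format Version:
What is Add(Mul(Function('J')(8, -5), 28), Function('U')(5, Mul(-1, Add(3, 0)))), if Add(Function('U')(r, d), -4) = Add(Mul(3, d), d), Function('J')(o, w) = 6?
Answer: 160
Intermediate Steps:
Function('U')(r, d) = Add(4, Mul(4, d)) (Function('U')(r, d) = Add(4, Add(Mul(3, d), d)) = Add(4, Mul(4, d)))
Add(Mul(Function('J')(8, -5), 28), Function('U')(5, Mul(-1, Add(3, 0)))) = Add(Mul(6, 28), Add(4, Mul(4, Mul(-1, Add(3, 0))))) = Add(168, Add(4, Mul(4, Mul(-1, 3)))) = Add(168, Add(4, Mul(4, -3))) = Add(168, Add(4, -12)) = Add(168, -8) = 160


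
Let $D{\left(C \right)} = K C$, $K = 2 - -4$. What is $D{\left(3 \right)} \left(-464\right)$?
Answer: $-8352$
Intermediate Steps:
$K = 6$ ($K = 2 + 4 = 6$)
$D{\left(C \right)} = 6 C$
$D{\left(3 \right)} \left(-464\right) = 6 \cdot 3 \left(-464\right) = 18 \left(-464\right) = -8352$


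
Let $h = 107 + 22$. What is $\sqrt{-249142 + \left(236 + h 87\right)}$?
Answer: $i \sqrt{237683} \approx 487.53 i$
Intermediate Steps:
$h = 129$
$\sqrt{-249142 + \left(236 + h 87\right)} = \sqrt{-249142 + \left(236 + 129 \cdot 87\right)} = \sqrt{-249142 + \left(236 + 11223\right)} = \sqrt{-249142 + 11459} = \sqrt{-237683} = i \sqrt{237683}$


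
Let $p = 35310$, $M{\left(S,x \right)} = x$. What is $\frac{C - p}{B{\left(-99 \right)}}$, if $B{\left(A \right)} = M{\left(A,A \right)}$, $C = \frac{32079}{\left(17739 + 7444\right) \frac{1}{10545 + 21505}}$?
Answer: $- \frac{15435580}{277013} \approx -55.721$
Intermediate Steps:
$C = \frac{1028131950}{25183}$ ($C = \frac{32079}{25183 \cdot \frac{1}{32050}} = \frac{32079}{\frac{25183}{32050}} = 32079 \cdot \frac{32050}{25183} = \frac{1028131950}{25183} \approx 40826.0$)
$B{\left(A \right)} = A$
$\frac{C - p}{B{\left(-99 \right)}} = \frac{\frac{1028131950}{25183} - 35310}{-99} = \left(\frac{1028131950}{25183} - 35310\right) \left(- \frac{1}{99}\right) = \frac{138920220}{25183} \left(- \frac{1}{99}\right) = - \frac{15435580}{277013}$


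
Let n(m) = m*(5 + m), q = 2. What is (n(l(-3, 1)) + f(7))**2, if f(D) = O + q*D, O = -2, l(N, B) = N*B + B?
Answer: 36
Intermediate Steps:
l(N, B) = B + B*N (l(N, B) = B*N + B = B + B*N)
f(D) = -2 + 2*D
(n(l(-3, 1)) + f(7))**2 = ((1*(1 - 3))*(5 + 1*(1 - 3)) + (-2 + 2*7))**2 = ((1*(-2))*(5 + 1*(-2)) + (-2 + 14))**2 = (-2*(5 - 2) + 12)**2 = (-2*3 + 12)**2 = (-6 + 12)**2 = 6**2 = 36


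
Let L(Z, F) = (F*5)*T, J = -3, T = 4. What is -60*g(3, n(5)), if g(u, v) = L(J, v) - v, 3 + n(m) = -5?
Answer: 9120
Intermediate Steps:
L(Z, F) = 20*F (L(Z, F) = (F*5)*4 = (5*F)*4 = 20*F)
n(m) = -8 (n(m) = -3 - 5 = -8)
g(u, v) = 19*v (g(u, v) = 20*v - v = 19*v)
-60*g(3, n(5)) = -1140*(-8) = -60*(-152) = 9120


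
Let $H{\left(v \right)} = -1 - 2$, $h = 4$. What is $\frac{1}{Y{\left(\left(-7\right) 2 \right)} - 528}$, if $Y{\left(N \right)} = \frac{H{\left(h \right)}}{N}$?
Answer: $- \frac{14}{7389} \approx -0.0018947$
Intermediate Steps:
$H{\left(v \right)} = -3$
$Y{\left(N \right)} = - \frac{3}{N}$
$\frac{1}{Y{\left(\left(-7\right) 2 \right)} - 528} = \frac{1}{- \frac{3}{\left(-7\right) 2} - 528} = \frac{1}{- \frac{3}{-14} - 528} = \frac{1}{\left(-3\right) \left(- \frac{1}{14}\right) - 528} = \frac{1}{\frac{3}{14} - 528} = \frac{1}{- \frac{7389}{14}} = - \frac{14}{7389}$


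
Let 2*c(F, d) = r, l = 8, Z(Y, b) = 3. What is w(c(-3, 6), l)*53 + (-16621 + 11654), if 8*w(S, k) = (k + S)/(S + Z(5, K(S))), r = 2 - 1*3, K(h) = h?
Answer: -39577/8 ≈ -4947.1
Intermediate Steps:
r = -1 (r = 2 - 3 = -1)
c(F, d) = -½ (c(F, d) = (½)*(-1) = -½)
w(S, k) = (S + k)/(8*(3 + S)) (w(S, k) = ((k + S)/(S + 3))/8 = ((S + k)/(3 + S))/8 = (S + k)/(8*(3 + S)))
w(c(-3, 6), l)*53 + (-16621 + 11654) = ((-½ + 8)/(8*(3 - ½)))*53 + (-16621 + 11654) = ((⅛)*(15/2)/(5/2))*53 - 4967 = ((⅛)*(⅖)*(15/2))*53 - 4967 = (3/8)*53 - 4967 = 159/8 - 4967 = -39577/8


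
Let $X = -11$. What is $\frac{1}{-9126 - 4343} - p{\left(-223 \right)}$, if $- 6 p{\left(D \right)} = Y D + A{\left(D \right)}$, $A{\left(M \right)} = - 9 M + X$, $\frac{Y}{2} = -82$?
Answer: $\frac{86578731}{13469} \approx 6428.0$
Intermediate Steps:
$Y = -164$ ($Y = 2 \left(-82\right) = -164$)
$A{\left(M \right)} = -11 - 9 M$ ($A{\left(M \right)} = - 9 M - 11 = -11 - 9 M$)
$p{\left(D \right)} = \frac{11}{6} + \frac{173 D}{6}$ ($p{\left(D \right)} = - \frac{- 164 D - \left(11 + 9 D\right)}{6} = - \frac{-11 - 173 D}{6} = \frac{11}{6} + \frac{173 D}{6}$)
$\frac{1}{-9126 - 4343} - p{\left(-223 \right)} = \frac{1}{-9126 - 4343} - \left(\frac{11}{6} + \frac{173}{6} \left(-223\right)\right) = \frac{1}{-13469} - \left(\frac{11}{6} - \frac{38579}{6}\right) = - \frac{1}{13469} - -6428 = - \frac{1}{13469} + 6428 = \frac{86578731}{13469}$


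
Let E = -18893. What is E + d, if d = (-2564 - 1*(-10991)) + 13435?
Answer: 2969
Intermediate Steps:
d = 21862 (d = (-2564 + 10991) + 13435 = 8427 + 13435 = 21862)
E + d = -18893 + 21862 = 2969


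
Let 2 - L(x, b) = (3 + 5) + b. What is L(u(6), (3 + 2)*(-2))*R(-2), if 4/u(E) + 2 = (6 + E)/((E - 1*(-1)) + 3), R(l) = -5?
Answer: -20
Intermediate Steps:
u(E) = 4/(-2 + (6 + E)/(4 + E)) (u(E) = 4/(-2 + (6 + E)/((E - 1*(-1)) + 3)) = 4/(-2 + (6 + E)/((E + 1) + 3)) = 4/(-2 + (6 + E)/((1 + E) + 3)) = 4/(-2 + (6 + E)/(4 + E)))
L(x, b) = -6 - b (L(x, b) = 2 - ((3 + 5) + b) = 2 - (8 + b) = 2 + (-8 - b) = -6 - b)
L(u(6), (3 + 2)*(-2))*R(-2) = (-6 - (3 + 2)*(-2))*(-5) = (-6 - 5*(-2))*(-5) = (-6 - 1*(-10))*(-5) = (-6 + 10)*(-5) = 4*(-5) = -20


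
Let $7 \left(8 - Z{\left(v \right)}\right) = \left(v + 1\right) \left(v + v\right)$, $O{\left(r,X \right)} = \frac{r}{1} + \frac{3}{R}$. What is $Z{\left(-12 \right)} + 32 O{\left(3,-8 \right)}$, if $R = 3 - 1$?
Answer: $\frac{800}{7} \approx 114.29$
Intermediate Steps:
$R = 2$ ($R = 3 - 1 = 2$)
$O{\left(r,X \right)} = \frac{3}{2} + r$ ($O{\left(r,X \right)} = \frac{r}{1} + \frac{3}{2} = r 1 + 3 \cdot \frac{1}{2} = r + \frac{3}{2} = \frac{3}{2} + r$)
$Z{\left(v \right)} = 8 - \frac{2 v \left(1 + v\right)}{7}$ ($Z{\left(v \right)} = 8 - \frac{\left(v + 1\right) \left(v + v\right)}{7} = 8 - \frac{\left(1 + v\right) 2 v}{7} = 8 - \frac{2 v \left(1 + v\right)}{7}$)
$Z{\left(-12 \right)} + 32 O{\left(3,-8 \right)} = \left(8 - - \frac{24}{7} - \frac{2 \left(-12\right)^{2}}{7}\right) + 32 \left(\frac{3}{2} + 3\right) = \left(8 + \frac{24}{7} - \frac{288}{7}\right) + 32 \cdot \frac{9}{2} = \left(8 + \frac{24}{7} - \frac{288}{7}\right) + 144 = - \frac{208}{7} + 144 = \frac{800}{7}$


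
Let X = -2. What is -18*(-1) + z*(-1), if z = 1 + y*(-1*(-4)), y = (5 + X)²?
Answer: -19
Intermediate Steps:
y = 9 (y = (5 - 2)² = 3² = 9)
z = 37 (z = 1 + 9*(-1*(-4)) = 1 + 9*4 = 1 + 36 = 37)
-18*(-1) + z*(-1) = -18*(-1) + 37*(-1) = 18 - 37 = -19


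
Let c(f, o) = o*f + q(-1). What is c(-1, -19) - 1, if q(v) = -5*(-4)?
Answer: 38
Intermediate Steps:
q(v) = 20
c(f, o) = 20 + f*o (c(f, o) = o*f + 20 = f*o + 20 = 20 + f*o)
c(-1, -19) - 1 = (20 - 1*(-19)) - 1 = (20 + 19) - 1 = 39 - 1 = 38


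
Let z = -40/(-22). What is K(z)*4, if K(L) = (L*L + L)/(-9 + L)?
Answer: -2480/869 ≈ -2.8539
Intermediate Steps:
z = 20/11 (z = -40*(-1/22) = 20/11 ≈ 1.8182)
K(L) = (L + L²)/(-9 + L) (K(L) = (L² + L)/(-9 + L) = (L + L²)/(-9 + L))
K(z)*4 = (20*(1 + 20/11)/(11*(-9 + 20/11)))*4 = ((20/11)*(31/11)/(-79/11))*4 = ((20/11)*(-11/79)*(31/11))*4 = -620/869*4 = -2480/869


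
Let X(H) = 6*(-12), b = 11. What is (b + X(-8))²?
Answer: 3721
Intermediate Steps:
X(H) = -72
(b + X(-8))² = (11 - 72)² = (-61)² = 3721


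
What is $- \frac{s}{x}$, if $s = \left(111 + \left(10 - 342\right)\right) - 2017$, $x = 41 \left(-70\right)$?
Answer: $- \frac{1119}{1435} \approx -0.77979$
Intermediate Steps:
$x = -2870$
$s = -2238$ ($s = \left(111 + \left(10 - 342\right)\right) - 2017 = \left(111 - 332\right) - 2017 = -221 - 2017 = -2238$)
$- \frac{s}{x} = - \frac{-2238}{-2870} = - \frac{\left(-2238\right) \left(-1\right)}{2870} = \left(-1\right) \frac{1119}{1435} = - \frac{1119}{1435}$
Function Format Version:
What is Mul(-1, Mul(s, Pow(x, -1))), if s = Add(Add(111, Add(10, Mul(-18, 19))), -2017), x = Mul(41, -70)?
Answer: Rational(-1119, 1435) ≈ -0.77979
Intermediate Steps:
x = -2870
s = -2238 (s = Add(Add(111, Add(10, -342)), -2017) = Add(Add(111, -332), -2017) = Add(-221, -2017) = -2238)
Mul(-1, Mul(s, Pow(x, -1))) = Mul(-1, Mul(-2238, Pow(-2870, -1))) = Mul(-1, Mul(-2238, Rational(-1, 2870))) = Mul(-1, Rational(1119, 1435)) = Rational(-1119, 1435)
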